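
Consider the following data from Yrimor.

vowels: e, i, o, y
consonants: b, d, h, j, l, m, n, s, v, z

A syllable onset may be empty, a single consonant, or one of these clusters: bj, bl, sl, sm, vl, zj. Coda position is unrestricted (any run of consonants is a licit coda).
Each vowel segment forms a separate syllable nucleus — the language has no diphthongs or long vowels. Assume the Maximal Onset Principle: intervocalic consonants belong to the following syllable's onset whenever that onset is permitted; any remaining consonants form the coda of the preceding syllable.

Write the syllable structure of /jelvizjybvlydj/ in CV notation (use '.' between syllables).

CVC.CV.CCVC.CCVCC

Vowels present: e, i, y, y; each is a nucleus, giving 4 syllables.
σ1/σ2 boundary: /lv/; trying suffixes from longest down, /v/ is the first permitted one, so coda /l/ | onset /v/.
σ2/σ3 boundary: /zj/ is a licit onset in full, so it all attaches to the next syllable.
σ3/σ4 boundary: cluster /bvl/ — the longest permitted-onset suffix is /vl/; onset = /vl/, preceding coda = /b/.
So the parse is jel.vi.zjyb.vlydj.
Mapping each syllable to C/V: /jel/ → CVC, /vi/ → CV, /zjyb/ → CCVC, /vlydj/ → CCVCC.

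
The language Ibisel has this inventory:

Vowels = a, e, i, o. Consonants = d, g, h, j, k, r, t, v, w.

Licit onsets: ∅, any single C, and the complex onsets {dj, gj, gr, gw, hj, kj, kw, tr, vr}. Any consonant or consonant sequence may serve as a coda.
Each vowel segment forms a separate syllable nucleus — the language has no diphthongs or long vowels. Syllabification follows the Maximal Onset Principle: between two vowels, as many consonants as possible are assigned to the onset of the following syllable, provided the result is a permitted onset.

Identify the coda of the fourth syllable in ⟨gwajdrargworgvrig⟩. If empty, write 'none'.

The vowels are a, a, o, i — 4 nuclei, so 4 syllables.
V1 /a/ – V2 /a/: cluster /jdr/ — the longest permitted-onset suffix is /r/; onset = /r/, preceding coda = /jd/.
V2 /a/ – V3 /o/: cluster /rgw/ — the longest permitted-onset suffix is /gw/; onset = /gw/, preceding coda = /r/.
V3 /o/ – V4 /i/: /rgvr/; trying suffixes from longest down, /vr/ is the first permitted one, so coda /rg/ | onset /vr/.
Result: gwajd.rar.gworg.vrig.
Syllable 4 is /vrig/: onset /vr/, nucleus /i/, coda /g/.

g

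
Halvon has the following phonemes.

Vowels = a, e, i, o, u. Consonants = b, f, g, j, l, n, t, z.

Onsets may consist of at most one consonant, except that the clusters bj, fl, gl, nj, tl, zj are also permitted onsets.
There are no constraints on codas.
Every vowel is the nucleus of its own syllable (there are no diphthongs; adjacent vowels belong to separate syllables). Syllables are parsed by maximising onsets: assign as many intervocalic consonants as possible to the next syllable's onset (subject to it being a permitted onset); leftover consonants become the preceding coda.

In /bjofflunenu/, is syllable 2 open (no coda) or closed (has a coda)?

Nuclei (vowels): o, u, e, u → 4 syllables.
/o…u/ gap (V1→V2): /ffl/; trying suffixes from longest down, /fl/ is the first permitted one, so coda /f/ | onset /fl/.
/u…e/ gap (V2→V3): /n/ → onset of the next syllable (single consonants are always licit onsets).
/e…u/ gap (V3→V4): just /n/ — single C goes to the following onset.
So the parse is bjof.flu.ne.nu.
Syllable 2 is /flu/; it ends in its nucleus with no coda, so it is open.

open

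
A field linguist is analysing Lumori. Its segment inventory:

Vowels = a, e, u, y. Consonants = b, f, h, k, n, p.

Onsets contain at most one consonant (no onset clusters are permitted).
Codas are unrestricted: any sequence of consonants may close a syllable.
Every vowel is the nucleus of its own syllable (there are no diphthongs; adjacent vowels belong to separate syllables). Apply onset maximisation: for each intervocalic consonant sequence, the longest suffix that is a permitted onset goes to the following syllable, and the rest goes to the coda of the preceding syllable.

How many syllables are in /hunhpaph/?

2

The vowels are u, a — 2 nuclei, so 2 syllables.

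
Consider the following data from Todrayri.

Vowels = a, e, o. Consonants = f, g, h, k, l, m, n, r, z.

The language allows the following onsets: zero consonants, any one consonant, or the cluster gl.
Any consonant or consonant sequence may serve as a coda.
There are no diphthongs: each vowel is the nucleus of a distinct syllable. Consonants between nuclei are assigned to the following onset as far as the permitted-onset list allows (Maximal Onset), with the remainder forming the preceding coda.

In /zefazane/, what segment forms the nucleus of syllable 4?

Nuclei (vowels): e, a, a, e → 4 syllables.
The fourth nucleus (vowel 4 from the left) is /e/.

e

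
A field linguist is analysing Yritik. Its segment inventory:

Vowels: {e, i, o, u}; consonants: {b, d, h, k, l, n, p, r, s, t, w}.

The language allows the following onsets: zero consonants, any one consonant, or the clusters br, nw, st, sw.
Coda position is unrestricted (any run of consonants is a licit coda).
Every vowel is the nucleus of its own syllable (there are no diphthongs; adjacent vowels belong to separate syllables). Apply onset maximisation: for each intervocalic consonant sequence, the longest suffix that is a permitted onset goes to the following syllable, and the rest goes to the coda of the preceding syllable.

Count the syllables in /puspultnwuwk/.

The vowels are u, u, u — 3 nuclei, so 3 syllables.

3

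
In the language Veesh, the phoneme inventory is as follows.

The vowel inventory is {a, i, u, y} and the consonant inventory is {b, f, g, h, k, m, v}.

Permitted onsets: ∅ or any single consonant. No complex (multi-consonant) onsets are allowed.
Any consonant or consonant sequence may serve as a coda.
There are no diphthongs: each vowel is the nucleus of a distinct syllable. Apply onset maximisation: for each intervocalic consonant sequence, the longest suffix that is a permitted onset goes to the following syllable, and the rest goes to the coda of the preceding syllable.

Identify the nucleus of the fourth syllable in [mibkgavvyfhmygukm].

Vowels present: i, a, y, y, u; each is a nucleus, giving 5 syllables.
The fourth nucleus (vowel 4 from the left) is /y/.

y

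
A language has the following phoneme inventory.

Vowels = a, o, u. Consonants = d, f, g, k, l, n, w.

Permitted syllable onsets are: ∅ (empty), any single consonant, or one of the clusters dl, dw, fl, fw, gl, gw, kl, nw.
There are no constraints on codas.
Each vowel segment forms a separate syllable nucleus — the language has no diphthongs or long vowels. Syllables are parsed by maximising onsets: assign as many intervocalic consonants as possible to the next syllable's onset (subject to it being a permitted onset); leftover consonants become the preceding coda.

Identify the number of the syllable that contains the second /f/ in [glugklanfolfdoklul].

3

Nuclei (vowels): u, a, o, o, u → 5 syllables.
V1 /u/ – V2 /a/: /gkl/ splits as /g/ + /kl/ (/kl/ is the longest suffix that is a licit onset).
V2 /a/ – V3 /o/: /nf/ splits as /n/ + /f/ (/f/ is the longest suffix that is a licit onset).
V3 /o/ – V4 /o/: /lfd/; trying suffixes from longest down, /d/ is the first permitted one, so coda /lf/ | onset /d/.
V4 /o/ – V5 /u/: /kl/ — entire cluster is a permitted onset → onset /kl/, coda ∅.
Putting it together: glug.klan.folf.do.klul.
The second /f/ is in the coda of syllable 3 (/folf/).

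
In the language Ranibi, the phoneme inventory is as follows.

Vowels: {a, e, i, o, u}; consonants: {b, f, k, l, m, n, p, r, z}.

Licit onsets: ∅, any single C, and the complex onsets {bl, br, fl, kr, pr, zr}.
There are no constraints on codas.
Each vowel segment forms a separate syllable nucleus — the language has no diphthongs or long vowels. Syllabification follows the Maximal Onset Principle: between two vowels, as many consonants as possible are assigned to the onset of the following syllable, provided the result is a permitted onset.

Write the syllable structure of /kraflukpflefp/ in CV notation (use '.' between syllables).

CCV.CCVCC.CCVCC

The vowels are a, u, e — 3 nuclei, so 3 syllables.
σ1/σ2 boundary: /fl/ is a licit onset in full, so it all attaches to the next syllable.
σ2/σ3 boundary: /kpfl/; trying suffixes from longest down, /fl/ is the first permitted one, so coda /kp/ | onset /fl/.
Result: kra.flukp.flefp.
Mapping each syllable to C/V: /kra/ → CCV, /flukp/ → CCVCC, /flefp/ → CCVCC.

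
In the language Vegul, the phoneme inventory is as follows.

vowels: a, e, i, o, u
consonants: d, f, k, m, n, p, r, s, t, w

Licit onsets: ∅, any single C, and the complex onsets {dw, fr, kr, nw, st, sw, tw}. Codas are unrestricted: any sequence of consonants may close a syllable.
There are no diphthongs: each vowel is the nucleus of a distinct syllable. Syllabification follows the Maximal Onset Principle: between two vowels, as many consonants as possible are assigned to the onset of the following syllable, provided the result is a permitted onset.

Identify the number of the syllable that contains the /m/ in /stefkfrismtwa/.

2

Nuclei (vowels): e, i, a → 3 syllables.
σ1/σ2 boundary: /fkfr/ — longest licit onset from the right is /fr/, leaving /fk/ as coda.
σ2/σ3 boundary: /smtw/; trying suffixes from longest down, /tw/ is the first permitted one, so coda /sm/ | onset /tw/.
Putting it together: stefk.frism.twa.
The /m/ is in the coda of syllable 2 (/frism/).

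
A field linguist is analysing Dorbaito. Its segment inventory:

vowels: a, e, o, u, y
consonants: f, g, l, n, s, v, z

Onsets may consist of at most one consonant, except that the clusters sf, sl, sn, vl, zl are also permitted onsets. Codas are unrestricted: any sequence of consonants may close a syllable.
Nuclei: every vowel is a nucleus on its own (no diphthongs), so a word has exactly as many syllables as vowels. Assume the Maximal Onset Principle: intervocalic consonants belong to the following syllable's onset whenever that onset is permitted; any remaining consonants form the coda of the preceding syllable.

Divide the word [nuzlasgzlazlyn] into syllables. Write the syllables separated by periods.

nu.zlasg.zla.zlyn

Nuclei (vowels): u, a, a, y → 4 syllables.
V1 /u/ – V2 /a/: /zl/ — entire cluster is a permitted onset → onset /zl/, coda ∅.
V2 /a/ – V3 /a/: /sgzl/ splits as /sg/ + /zl/ (/zl/ is the longest suffix that is a licit onset).
V3 /a/ – V4 /y/: /zl/ — entire cluster is a permitted onset → onset /zl/, coda ∅.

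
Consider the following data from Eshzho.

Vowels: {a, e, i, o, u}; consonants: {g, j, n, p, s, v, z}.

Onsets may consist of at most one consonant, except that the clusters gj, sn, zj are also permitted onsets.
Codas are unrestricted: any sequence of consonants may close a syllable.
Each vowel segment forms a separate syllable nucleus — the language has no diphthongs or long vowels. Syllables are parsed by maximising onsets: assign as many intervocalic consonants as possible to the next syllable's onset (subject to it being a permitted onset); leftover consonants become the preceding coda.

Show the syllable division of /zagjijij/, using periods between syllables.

za.gji.jij

Nuclei (vowels): a, i, i → 3 syllables.
/a…i/ gap (V1→V2): /gj/ is a licit onset in full, so it all attaches to the next syllable.
/i…i/ gap (V2→V3): just /j/ — single C goes to the following onset.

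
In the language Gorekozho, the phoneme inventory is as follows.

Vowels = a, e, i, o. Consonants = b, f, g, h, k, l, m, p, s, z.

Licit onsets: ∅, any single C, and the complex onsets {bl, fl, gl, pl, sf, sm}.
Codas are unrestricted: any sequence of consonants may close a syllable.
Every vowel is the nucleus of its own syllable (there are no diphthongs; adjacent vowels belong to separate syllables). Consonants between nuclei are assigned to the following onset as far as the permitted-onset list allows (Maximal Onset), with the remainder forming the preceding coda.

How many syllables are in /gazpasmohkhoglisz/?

5

The vowels are a, a, o, o, i — 5 nuclei, so 5 syllables.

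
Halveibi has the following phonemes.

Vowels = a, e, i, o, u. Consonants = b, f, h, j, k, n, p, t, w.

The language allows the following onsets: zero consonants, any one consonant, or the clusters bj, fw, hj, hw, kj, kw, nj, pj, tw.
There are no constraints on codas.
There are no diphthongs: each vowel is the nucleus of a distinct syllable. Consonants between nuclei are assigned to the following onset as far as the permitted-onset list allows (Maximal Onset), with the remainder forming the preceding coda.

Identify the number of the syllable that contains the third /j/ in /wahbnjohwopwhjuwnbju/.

The vowels are a, o, o, u, u — 5 nuclei, so 5 syllables.
Between /a/ (V1) and /o/ (V2): /hbnj/ splits as /hb/ + /nj/ (/nj/ is the longest suffix that is a licit onset).
Between /o/ (V2) and /o/ (V3): cluster /hw/ — /hw/ is itself a permitted onset, so the whole cluster goes right; preceding coda = ∅.
Between /o/ (V3) and /u/ (V4): /pwhj/ splits as /pw/ + /hj/ (/hj/ is the longest suffix that is a licit onset).
Between /u/ (V4) and /u/ (V5): cluster /wnbj/ — the longest permitted-onset suffix is /bj/; onset = /bj/, preceding coda = /wn/.
Result: wahb.njo.hwopw.hjuwn.bju.
The third /j/ is in the onset of syllable 5 (/bju/).

5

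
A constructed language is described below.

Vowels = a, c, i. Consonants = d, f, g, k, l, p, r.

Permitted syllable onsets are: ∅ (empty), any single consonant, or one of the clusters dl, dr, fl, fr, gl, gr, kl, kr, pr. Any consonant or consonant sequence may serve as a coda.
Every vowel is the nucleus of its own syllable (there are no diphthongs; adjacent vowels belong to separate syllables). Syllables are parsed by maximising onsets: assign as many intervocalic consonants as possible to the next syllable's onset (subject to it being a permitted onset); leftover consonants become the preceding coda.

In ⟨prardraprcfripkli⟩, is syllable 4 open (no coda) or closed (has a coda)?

closed

The vowels are a, a, c, i, i — 5 nuclei, so 5 syllables.
/a…a/ gap (V1→V2): /rdr/ splits as /r/ + /dr/ (/dr/ is the longest suffix that is a licit onset).
/a…c/ gap (V2→V3): /pr/ — entire cluster is a permitted onset → onset /pr/, coda ∅.
/c…i/ gap (V3→V4): cluster /fr/ — /fr/ is itself a permitted onset, so the whole cluster goes right; preceding coda = ∅.
/i…i/ gap (V4→V5): /pkl/ splits as /p/ + /kl/ (/kl/ is the longest suffix that is a licit onset).
So the parse is prar.dra.prc.frip.kli.
Syllable 4 is /frip/ with coda /p/, so it is closed.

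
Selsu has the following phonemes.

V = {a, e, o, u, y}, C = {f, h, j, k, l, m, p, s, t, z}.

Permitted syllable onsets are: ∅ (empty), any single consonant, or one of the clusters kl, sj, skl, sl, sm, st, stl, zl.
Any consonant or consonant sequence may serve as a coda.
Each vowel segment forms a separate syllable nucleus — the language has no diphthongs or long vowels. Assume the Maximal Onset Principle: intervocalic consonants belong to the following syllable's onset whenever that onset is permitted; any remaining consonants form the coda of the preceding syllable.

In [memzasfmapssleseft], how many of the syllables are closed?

Nuclei (vowels): e, a, a, e, e → 5 syllables.
V1 /e/ – V2 /a/: /mz/ splits as /m/ + /z/ (/z/ is the longest suffix that is a licit onset).
V2 /a/ – V3 /a/: /sfm/ — longest licit onset from the right is /m/, leaving /sf/ as coda.
V3 /a/ – V4 /e/: /pssl/; trying suffixes from longest down, /sl/ is the first permitted one, so coda /ps/ | onset /sl/.
V4 /e/ – V5 /e/: /s/ is a single consonant, so it becomes the next onset.
Result: mem.zasf.maps.sle.seft.
Classifying each syllable: /mem/ (closed), /zasf/ (closed), /maps/ (closed), /sle/ (open), /seft/ (closed).
Closed syllables: 4.

4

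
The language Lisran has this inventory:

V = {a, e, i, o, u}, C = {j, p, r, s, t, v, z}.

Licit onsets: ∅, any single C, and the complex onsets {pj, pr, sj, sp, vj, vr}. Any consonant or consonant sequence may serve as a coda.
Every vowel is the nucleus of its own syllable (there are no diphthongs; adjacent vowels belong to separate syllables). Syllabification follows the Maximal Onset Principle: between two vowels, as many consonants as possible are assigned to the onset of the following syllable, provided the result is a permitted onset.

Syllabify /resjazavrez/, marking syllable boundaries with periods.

Vowels present: e, a, a, e; each is a nucleus, giving 4 syllables.
σ1/σ2 boundary: cluster /sj/ — /sj/ is itself a permitted onset, so the whole cluster goes right; preceding coda = ∅.
σ2/σ3 boundary: /z/ is a single consonant, so it becomes the next onset.
σ3/σ4 boundary: /vr/ — entire cluster is a permitted onset → onset /vr/, coda ∅.

re.sja.za.vrez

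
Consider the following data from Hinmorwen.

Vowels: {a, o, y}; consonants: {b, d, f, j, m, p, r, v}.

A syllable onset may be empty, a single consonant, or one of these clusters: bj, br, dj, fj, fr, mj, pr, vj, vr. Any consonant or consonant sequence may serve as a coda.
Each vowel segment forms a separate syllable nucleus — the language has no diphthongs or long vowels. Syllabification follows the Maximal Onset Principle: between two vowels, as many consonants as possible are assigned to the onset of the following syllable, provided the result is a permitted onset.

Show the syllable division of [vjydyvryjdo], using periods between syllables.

vjy.dy.vryj.do

The vowels are y, y, y, o — 4 nuclei, so 4 syllables.
V1 /y/ – V2 /y/: just /d/ — single C goes to the following onset.
V2 /y/ – V3 /y/: /vr/ — entire cluster is a permitted onset → onset /vr/, coda ∅.
V3 /y/ – V4 /o/: /jd/; trying suffixes from longest down, /d/ is the first permitted one, so coda /j/ | onset /d/.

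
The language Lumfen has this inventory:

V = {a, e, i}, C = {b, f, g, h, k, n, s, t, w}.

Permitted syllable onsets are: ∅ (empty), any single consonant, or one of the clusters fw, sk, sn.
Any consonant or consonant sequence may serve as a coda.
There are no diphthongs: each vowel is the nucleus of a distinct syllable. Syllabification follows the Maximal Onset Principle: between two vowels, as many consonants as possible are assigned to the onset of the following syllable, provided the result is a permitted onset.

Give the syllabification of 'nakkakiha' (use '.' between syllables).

nak.ka.ki.ha

Nuclei (vowels): a, a, i, a → 4 syllables.
Between /a/ (V1) and /a/ (V2): /kk/ splits as /k/ + /k/ (/k/ is the longest suffix that is a licit onset).
Between /a/ (V2) and /i/ (V3): /k/ → onset of the next syllable (single consonants are always licit onsets).
Between /i/ (V3) and /a/ (V4): just /h/ — single C goes to the following onset.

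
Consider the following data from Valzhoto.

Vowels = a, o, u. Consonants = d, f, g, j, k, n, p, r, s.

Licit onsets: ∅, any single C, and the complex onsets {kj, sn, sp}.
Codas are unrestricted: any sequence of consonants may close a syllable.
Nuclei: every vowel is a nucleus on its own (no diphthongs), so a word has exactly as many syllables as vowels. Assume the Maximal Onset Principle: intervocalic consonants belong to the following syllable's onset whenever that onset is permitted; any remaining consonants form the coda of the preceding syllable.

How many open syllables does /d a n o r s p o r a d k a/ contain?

Vowels present: a, o, o, a, a; each is a nucleus, giving 5 syllables.
Between /a/ (V1) and /o/ (V2): /n/ is a single consonant, so it becomes the next onset.
Between /o/ (V2) and /o/ (V3): cluster /rsp/ — the longest permitted-onset suffix is /sp/; onset = /sp/, preceding coda = /r/.
Between /o/ (V3) and /a/ (V4): /r/ is a single consonant, so it becomes the next onset.
Between /a/ (V4) and /a/ (V5): /dk/; trying suffixes from longest down, /k/ is the first permitted one, so coda /d/ | onset /k/.
Syllabification: da.nor.spo.rad.ka.
Classifying each syllable: /da/ (open), /nor/ (closed), /spo/ (open), /rad/ (closed), /ka/ (open).
Open syllables: 3.

3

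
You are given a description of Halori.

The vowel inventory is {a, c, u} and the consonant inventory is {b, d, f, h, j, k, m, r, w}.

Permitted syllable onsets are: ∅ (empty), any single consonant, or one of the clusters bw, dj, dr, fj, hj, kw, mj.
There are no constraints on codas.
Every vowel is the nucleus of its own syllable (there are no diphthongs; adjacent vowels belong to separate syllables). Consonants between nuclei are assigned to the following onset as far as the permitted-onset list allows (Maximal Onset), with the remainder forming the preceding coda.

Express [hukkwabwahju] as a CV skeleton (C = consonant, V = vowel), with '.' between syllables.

Vowels present: u, a, a, u; each is a nucleus, giving 4 syllables.
Between /u/ (V1) and /a/ (V2): /kkw/; trying suffixes from longest down, /kw/ is the first permitted one, so coda /k/ | onset /kw/.
Between /a/ (V2) and /a/ (V3): cluster /bw/ — /bw/ is itself a permitted onset, so the whole cluster goes right; preceding coda = ∅.
Between /a/ (V3) and /u/ (V4): cluster /hj/ — /hj/ is itself a permitted onset, so the whole cluster goes right; preceding coda = ∅.
Result: huk.kwa.bwa.hju.
Mapping each syllable to C/V: /huk/ → CVC, /kwa/ → CCV, /bwa/ → CCV, /hju/ → CCV.

CVC.CCV.CCV.CCV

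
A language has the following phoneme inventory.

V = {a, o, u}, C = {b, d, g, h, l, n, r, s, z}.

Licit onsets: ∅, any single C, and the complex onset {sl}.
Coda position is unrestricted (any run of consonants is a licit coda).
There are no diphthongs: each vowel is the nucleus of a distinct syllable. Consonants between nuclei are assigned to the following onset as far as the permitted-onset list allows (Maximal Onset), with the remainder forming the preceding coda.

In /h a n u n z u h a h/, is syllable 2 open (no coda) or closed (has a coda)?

closed

The vowels are a, u, u, a — 4 nuclei, so 4 syllables.
σ1/σ2 boundary: /n/ is a single consonant, so it becomes the next onset.
σ2/σ3 boundary: cluster /nz/ — the longest permitted-onset suffix is /z/; onset = /z/, preceding coda = /n/.
σ3/σ4 boundary: just /h/ — single C goes to the following onset.
Result: ha.nun.zu.hah.
Syllable 2 is /nun/ with coda /n/, so it is closed.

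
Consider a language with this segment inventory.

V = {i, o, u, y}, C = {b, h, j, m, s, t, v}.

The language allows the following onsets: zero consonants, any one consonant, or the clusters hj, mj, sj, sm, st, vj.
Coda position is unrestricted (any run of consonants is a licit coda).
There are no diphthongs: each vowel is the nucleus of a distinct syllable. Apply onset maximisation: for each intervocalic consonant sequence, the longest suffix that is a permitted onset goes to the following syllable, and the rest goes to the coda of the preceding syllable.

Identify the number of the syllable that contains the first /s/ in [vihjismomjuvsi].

Vowels present: i, i, o, u, i; each is a nucleus, giving 5 syllables.
σ1/σ2 boundary: /hj/ is a licit onset in full, so it all attaches to the next syllable.
σ2/σ3 boundary: /sm/ is a licit onset in full, so it all attaches to the next syllable.
σ3/σ4 boundary: cluster /mj/ — /mj/ is itself a permitted onset, so the whole cluster goes right; preceding coda = ∅.
σ4/σ5 boundary: /vs/ splits as /v/ + /s/ (/s/ is the longest suffix that is a licit onset).
Result: vi.hji.smo.mjuv.si.
The first /s/ is in the onset of syllable 3 (/smo/).

3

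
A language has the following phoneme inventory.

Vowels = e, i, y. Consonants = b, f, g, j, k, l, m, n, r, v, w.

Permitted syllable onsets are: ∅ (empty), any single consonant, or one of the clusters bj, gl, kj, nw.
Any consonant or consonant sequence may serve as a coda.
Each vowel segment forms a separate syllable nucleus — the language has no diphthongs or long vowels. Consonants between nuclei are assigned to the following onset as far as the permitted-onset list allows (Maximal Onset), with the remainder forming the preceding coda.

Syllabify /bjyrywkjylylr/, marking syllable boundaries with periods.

Nuclei (vowels): y, y, y, y → 4 syllables.
σ1/σ2 boundary: /r/ → onset of the next syllable (single consonants are always licit onsets).
σ2/σ3 boundary: /wkj/ — longest licit onset from the right is /kj/, leaving /w/ as coda.
σ3/σ4 boundary: /l/ → onset of the next syllable (single consonants are always licit onsets).

bjy.ryw.kjy.lylr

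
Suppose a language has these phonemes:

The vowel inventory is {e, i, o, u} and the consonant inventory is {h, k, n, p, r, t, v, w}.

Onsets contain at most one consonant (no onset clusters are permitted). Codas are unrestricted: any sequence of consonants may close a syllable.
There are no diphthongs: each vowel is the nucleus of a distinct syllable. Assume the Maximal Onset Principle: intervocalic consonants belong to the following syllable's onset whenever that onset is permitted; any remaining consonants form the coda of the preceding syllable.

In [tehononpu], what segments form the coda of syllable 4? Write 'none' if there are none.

none

The vowels are e, o, o, u — 4 nuclei, so 4 syllables.
Between /e/ (V1) and /o/ (V2): /h/ is a single consonant, so it becomes the next onset.
Between /o/ (V2) and /o/ (V3): just /n/ — single C goes to the following onset.
Between /o/ (V3) and /u/ (V4): /np/ — longest licit onset from the right is /p/, leaving /n/ as coda.
Result: te.ho.non.pu.
Syllable 4 is /pu/: onset /p/, nucleus /u/, coda ∅.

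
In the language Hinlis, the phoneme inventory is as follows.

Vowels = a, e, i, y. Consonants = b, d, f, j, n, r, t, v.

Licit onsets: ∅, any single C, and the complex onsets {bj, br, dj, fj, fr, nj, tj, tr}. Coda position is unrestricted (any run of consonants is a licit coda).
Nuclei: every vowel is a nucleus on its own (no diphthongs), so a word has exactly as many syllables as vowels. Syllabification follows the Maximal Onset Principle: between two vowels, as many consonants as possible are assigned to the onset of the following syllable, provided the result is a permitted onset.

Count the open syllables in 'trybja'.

2

Vowels present: y, a; each is a nucleus, giving 2 syllables.
σ1/σ2 boundary: /bj/ is a licit onset in full, so it all attaches to the next syllable.
Syllabification: try.bja.
Classifying each syllable: /try/ (open), /bja/ (open).
Open syllables: 2.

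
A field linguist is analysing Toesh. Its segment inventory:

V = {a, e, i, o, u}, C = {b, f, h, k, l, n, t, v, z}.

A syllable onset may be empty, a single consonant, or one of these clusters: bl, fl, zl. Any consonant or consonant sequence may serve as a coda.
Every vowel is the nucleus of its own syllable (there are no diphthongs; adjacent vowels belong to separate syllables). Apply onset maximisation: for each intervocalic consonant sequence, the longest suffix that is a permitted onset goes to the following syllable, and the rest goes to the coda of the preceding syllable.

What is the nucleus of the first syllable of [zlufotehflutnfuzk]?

The vowels are u, o, e, u, u — 5 nuclei, so 5 syllables.
The first nucleus (vowel 1 from the left) is /u/.

u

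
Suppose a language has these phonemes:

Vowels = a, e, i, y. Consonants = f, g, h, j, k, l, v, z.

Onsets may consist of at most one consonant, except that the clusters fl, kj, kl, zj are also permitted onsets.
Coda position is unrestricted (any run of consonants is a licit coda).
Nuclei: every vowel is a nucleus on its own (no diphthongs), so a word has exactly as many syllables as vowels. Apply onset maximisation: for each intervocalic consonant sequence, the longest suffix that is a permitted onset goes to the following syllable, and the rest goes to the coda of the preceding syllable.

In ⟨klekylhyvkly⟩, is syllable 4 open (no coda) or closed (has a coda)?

open

Nuclei (vowels): e, y, y, y → 4 syllables.
Between /e/ (V1) and /y/ (V2): /k/ → onset of the next syllable (single consonants are always licit onsets).
Between /y/ (V2) and /y/ (V3): /lh/ — longest licit onset from the right is /h/, leaving /l/ as coda.
Between /y/ (V3) and /y/ (V4): cluster /vkl/ — the longest permitted-onset suffix is /kl/; onset = /kl/, preceding coda = /v/.
Syllabification: kle.kyl.hyv.kly.
Syllable 4 is /kly/; it ends in its nucleus with no coda, so it is open.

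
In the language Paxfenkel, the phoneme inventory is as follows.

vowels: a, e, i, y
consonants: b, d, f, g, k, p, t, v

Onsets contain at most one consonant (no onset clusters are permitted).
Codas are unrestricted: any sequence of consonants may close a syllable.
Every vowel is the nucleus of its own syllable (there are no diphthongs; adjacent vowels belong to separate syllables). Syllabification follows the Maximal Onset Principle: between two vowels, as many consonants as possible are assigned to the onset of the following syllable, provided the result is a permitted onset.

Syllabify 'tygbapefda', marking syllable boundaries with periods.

tyg.ba.pef.da

Vowels present: y, a, e, a; each is a nucleus, giving 4 syllables.
/y…a/ gap (V1→V2): cluster /gb/ — the longest permitted-onset suffix is /b/; onset = /b/, preceding coda = /g/.
/a…e/ gap (V2→V3): /p/ is a single consonant, so it becomes the next onset.
/e…a/ gap (V3→V4): /fd/ splits as /f/ + /d/ (/d/ is the longest suffix that is a licit onset).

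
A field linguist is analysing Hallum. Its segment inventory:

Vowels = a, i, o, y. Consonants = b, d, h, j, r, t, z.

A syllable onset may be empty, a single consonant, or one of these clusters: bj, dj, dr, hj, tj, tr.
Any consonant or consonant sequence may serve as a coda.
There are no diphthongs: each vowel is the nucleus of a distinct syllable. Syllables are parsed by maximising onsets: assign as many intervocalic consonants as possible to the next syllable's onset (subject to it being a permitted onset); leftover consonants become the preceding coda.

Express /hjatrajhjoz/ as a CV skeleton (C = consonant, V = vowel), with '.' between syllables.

Nuclei (vowels): a, a, o → 3 syllables.
σ1/σ2 boundary: /tr/ is a licit onset in full, so it all attaches to the next syllable.
σ2/σ3 boundary: /jhj/ splits as /j/ + /hj/ (/hj/ is the longest suffix that is a licit onset).
So the parse is hja.traj.hjoz.
Mapping each syllable to C/V: /hja/ → CCV, /traj/ → CCVC, /hjoz/ → CCVC.

CCV.CCVC.CCVC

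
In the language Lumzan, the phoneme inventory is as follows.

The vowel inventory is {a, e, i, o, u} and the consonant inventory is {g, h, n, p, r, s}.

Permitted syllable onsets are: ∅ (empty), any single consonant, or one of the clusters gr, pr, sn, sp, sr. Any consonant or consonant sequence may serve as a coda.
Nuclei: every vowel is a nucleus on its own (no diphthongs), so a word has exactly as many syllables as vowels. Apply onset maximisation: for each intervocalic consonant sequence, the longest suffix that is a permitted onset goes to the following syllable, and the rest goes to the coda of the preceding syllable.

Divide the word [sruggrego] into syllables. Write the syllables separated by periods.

srug.gre.go

Nuclei (vowels): u, e, o → 3 syllables.
Between /u/ (V1) and /e/ (V2): cluster /ggr/ — the longest permitted-onset suffix is /gr/; onset = /gr/, preceding coda = /g/.
Between /e/ (V2) and /o/ (V3): /g/ is a single consonant, so it becomes the next onset.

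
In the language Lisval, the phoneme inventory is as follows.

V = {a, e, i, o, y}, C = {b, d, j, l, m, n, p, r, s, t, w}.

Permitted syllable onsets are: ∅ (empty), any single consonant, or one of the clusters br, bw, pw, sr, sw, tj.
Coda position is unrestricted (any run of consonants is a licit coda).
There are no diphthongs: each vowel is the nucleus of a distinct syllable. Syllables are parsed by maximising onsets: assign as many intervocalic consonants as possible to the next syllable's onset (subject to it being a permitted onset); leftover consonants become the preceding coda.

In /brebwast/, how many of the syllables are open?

Nuclei (vowels): e, a → 2 syllables.
/e…a/ gap (V1→V2): cluster /bw/ — /bw/ is itself a permitted onset, so the whole cluster goes right; preceding coda = ∅.
Putting it together: bre.bwast.
Classifying each syllable: /bre/ (open), /bwast/ (closed).
Open syllables: 1.

1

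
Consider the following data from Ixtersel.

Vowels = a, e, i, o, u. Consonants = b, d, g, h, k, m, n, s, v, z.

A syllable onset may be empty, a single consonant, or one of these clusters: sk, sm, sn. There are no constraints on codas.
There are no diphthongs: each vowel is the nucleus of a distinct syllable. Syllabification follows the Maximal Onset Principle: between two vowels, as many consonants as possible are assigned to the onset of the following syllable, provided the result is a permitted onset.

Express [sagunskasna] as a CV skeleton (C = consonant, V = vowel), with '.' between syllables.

CV.CVC.CCV.CCV

Vowels present: a, u, a, a; each is a nucleus, giving 4 syllables.
/a…u/ gap (V1→V2): /g/ is a single consonant, so it becomes the next onset.
/u…a/ gap (V2→V3): /nsk/ — longest licit onset from the right is /sk/, leaving /n/ as coda.
/a…a/ gap (V3→V4): cluster /sn/ — /sn/ is itself a permitted onset, so the whole cluster goes right; preceding coda = ∅.
Putting it together: sa.gun.ska.sna.
Mapping each syllable to C/V: /sa/ → CV, /gun/ → CVC, /ska/ → CCV, /sna/ → CCV.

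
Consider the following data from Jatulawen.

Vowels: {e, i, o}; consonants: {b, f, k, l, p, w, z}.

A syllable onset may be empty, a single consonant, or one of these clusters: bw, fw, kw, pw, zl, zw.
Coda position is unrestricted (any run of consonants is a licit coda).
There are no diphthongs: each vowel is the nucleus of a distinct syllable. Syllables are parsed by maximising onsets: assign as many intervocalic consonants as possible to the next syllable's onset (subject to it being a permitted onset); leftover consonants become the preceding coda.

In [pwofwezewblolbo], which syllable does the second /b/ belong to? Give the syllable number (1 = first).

Nuclei (vowels): o, e, e, o, o → 5 syllables.
V1 /o/ – V2 /e/: cluster /fw/ — /fw/ is itself a permitted onset, so the whole cluster goes right; preceding coda = ∅.
V2 /e/ – V3 /e/: just /z/ — single C goes to the following onset.
V3 /e/ – V4 /o/: /wbl/; trying suffixes from longest down, /l/ is the first permitted one, so coda /wb/ | onset /l/.
V4 /o/ – V5 /o/: /lb/; trying suffixes from longest down, /b/ is the first permitted one, so coda /l/ | onset /b/.
Result: pwo.fwe.zewb.lol.bo.
The second /b/ is in the onset of syllable 5 (/bo/).

5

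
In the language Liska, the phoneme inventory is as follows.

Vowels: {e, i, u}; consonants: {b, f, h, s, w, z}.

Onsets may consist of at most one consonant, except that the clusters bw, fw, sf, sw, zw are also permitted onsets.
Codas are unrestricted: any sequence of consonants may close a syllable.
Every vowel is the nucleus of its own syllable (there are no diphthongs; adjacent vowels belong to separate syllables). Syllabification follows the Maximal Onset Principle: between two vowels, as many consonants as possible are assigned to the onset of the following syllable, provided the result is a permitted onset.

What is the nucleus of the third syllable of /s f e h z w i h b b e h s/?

e

Nuclei (vowels): e, i, e → 3 syllables.
The third nucleus (vowel 3 from the left) is /e/.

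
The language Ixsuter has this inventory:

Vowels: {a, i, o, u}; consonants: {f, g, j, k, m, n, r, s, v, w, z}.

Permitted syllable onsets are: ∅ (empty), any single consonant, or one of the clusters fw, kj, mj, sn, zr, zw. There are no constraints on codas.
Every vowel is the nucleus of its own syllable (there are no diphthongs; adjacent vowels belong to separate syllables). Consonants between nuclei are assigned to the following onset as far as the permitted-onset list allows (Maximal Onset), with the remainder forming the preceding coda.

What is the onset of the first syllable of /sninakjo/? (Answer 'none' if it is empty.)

Nuclei (vowels): i, a, o → 3 syllables.
σ1/σ2 boundary: just /n/ — single C goes to the following onset.
σ2/σ3 boundary: /kj/ is a licit onset in full, so it all attaches to the next syllable.
Result: sni.na.kjo.
Syllable 1 is /sni/: onset /sn/, nucleus /i/, coda ∅.

sn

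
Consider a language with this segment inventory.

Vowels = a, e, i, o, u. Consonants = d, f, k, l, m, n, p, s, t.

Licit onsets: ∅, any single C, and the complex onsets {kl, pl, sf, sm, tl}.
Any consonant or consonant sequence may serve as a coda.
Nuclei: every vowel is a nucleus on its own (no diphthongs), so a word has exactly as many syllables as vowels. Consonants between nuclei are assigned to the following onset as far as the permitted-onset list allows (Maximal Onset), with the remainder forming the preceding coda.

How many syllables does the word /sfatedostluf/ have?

The vowels are a, e, o, u — 4 nuclei, so 4 syllables.

4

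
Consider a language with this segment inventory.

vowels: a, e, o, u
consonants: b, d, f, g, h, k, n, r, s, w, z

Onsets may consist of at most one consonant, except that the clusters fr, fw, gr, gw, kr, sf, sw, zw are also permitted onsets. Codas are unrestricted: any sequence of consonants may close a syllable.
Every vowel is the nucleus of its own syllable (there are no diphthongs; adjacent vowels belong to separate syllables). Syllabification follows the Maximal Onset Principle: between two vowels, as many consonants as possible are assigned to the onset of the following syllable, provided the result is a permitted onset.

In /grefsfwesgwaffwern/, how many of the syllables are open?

The vowels are e, e, a, e — 4 nuclei, so 4 syllables.
V1 /e/ – V2 /e/: /fsfw/; trying suffixes from longest down, /fw/ is the first permitted one, so coda /fs/ | onset /fw/.
V2 /e/ – V3 /a/: /sgw/; trying suffixes from longest down, /gw/ is the first permitted one, so coda /s/ | onset /gw/.
V3 /a/ – V4 /e/: /ffw/ splits as /f/ + /fw/ (/fw/ is the longest suffix that is a licit onset).
Result: grefs.fwes.gwaf.fwern.
Classifying each syllable: /grefs/ (closed), /fwes/ (closed), /gwaf/ (closed), /fwern/ (closed).
Open syllables: 0.

0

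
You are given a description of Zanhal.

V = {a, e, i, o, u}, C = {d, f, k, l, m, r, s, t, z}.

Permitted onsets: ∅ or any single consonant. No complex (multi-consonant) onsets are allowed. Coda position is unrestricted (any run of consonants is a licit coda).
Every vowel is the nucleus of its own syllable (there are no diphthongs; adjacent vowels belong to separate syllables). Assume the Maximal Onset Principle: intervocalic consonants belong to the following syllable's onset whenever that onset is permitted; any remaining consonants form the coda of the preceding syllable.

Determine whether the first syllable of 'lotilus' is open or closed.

The vowels are o, i, u — 3 nuclei, so 3 syllables.
V1 /o/ – V2 /i/: /t/ → onset of the next syllable (single consonants are always licit onsets).
V2 /i/ – V3 /u/: /l/ → onset of the next syllable (single consonants are always licit onsets).
Syllabification: lo.ti.lus.
Syllable 1 is /lo/; it ends in its nucleus with no coda, so it is open.

open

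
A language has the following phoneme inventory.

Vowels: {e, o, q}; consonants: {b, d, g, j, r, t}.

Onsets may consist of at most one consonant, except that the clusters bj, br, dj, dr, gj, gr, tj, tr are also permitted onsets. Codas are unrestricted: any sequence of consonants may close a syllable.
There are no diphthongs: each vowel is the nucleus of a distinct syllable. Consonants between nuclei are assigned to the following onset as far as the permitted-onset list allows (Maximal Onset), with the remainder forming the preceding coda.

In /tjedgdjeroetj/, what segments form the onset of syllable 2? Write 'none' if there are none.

Vowels present: e, e, o, e; each is a nucleus, giving 4 syllables.
V1 /e/ – V2 /e/: /dgdj/; trying suffixes from longest down, /dj/ is the first permitted one, so coda /dg/ | onset /dj/.
V2 /e/ – V3 /o/: /r/ is a single consonant, so it becomes the next onset.
V3 /o/ – V4 /e/: hiatus — the boundary sits between the two vowels.
Result: tjedg.dje.ro.etj.
Syllable 2 is /dje/: onset /dj/, nucleus /e/, coda ∅.

dj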